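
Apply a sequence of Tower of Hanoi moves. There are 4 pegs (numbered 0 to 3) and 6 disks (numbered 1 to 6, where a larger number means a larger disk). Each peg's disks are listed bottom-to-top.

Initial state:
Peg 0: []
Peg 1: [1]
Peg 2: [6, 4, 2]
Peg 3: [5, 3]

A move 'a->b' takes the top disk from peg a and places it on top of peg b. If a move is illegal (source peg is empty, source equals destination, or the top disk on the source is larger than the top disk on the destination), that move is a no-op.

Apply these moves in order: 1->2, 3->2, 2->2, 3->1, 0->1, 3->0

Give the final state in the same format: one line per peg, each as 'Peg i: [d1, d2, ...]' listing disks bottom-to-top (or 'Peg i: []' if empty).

After move 1 (1->2):
Peg 0: []
Peg 1: []
Peg 2: [6, 4, 2, 1]
Peg 3: [5, 3]

After move 2 (3->2):
Peg 0: []
Peg 1: []
Peg 2: [6, 4, 2, 1]
Peg 3: [5, 3]

After move 3 (2->2):
Peg 0: []
Peg 1: []
Peg 2: [6, 4, 2, 1]
Peg 3: [5, 3]

After move 4 (3->1):
Peg 0: []
Peg 1: [3]
Peg 2: [6, 4, 2, 1]
Peg 3: [5]

After move 5 (0->1):
Peg 0: []
Peg 1: [3]
Peg 2: [6, 4, 2, 1]
Peg 3: [5]

After move 6 (3->0):
Peg 0: [5]
Peg 1: [3]
Peg 2: [6, 4, 2, 1]
Peg 3: []

Answer: Peg 0: [5]
Peg 1: [3]
Peg 2: [6, 4, 2, 1]
Peg 3: []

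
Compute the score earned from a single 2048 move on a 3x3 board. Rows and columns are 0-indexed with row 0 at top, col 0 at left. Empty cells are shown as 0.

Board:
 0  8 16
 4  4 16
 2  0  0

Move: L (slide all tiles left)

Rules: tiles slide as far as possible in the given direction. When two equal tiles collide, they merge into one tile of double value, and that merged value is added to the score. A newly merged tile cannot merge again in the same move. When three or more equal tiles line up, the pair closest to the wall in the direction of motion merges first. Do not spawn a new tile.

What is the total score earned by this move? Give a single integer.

Answer: 8

Derivation:
Slide left:
row 0: [0, 8, 16] -> [8, 16, 0]  score +0 (running 0)
row 1: [4, 4, 16] -> [8, 16, 0]  score +8 (running 8)
row 2: [2, 0, 0] -> [2, 0, 0]  score +0 (running 8)
Board after move:
 8 16  0
 8 16  0
 2  0  0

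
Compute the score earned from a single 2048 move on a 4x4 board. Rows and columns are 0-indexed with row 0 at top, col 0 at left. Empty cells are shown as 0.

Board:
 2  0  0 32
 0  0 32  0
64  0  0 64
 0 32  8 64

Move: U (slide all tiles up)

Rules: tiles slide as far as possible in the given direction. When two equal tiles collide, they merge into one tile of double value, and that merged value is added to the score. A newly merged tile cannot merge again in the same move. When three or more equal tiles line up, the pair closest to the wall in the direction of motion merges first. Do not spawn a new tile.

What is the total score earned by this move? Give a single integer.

Slide up:
col 0: [2, 0, 64, 0] -> [2, 64, 0, 0]  score +0 (running 0)
col 1: [0, 0, 0, 32] -> [32, 0, 0, 0]  score +0 (running 0)
col 2: [0, 32, 0, 8] -> [32, 8, 0, 0]  score +0 (running 0)
col 3: [32, 0, 64, 64] -> [32, 128, 0, 0]  score +128 (running 128)
Board after move:
  2  32  32  32
 64   0   8 128
  0   0   0   0
  0   0   0   0

Answer: 128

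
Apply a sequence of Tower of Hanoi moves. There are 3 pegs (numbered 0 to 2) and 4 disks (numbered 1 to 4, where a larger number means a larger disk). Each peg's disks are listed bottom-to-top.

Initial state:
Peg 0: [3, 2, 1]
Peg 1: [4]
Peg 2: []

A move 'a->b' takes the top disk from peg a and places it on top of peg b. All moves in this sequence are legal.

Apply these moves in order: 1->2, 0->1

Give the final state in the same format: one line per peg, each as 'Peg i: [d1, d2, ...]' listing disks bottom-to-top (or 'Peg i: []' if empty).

After move 1 (1->2):
Peg 0: [3, 2, 1]
Peg 1: []
Peg 2: [4]

After move 2 (0->1):
Peg 0: [3, 2]
Peg 1: [1]
Peg 2: [4]

Answer: Peg 0: [3, 2]
Peg 1: [1]
Peg 2: [4]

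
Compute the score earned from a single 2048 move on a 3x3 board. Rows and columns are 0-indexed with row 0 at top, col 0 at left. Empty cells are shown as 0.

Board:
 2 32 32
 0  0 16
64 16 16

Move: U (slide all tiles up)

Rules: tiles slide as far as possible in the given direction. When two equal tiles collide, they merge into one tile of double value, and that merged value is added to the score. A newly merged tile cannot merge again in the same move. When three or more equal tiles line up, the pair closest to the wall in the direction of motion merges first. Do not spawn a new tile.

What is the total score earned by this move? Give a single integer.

Slide up:
col 0: [2, 0, 64] -> [2, 64, 0]  score +0 (running 0)
col 1: [32, 0, 16] -> [32, 16, 0]  score +0 (running 0)
col 2: [32, 16, 16] -> [32, 32, 0]  score +32 (running 32)
Board after move:
 2 32 32
64 16 32
 0  0  0

Answer: 32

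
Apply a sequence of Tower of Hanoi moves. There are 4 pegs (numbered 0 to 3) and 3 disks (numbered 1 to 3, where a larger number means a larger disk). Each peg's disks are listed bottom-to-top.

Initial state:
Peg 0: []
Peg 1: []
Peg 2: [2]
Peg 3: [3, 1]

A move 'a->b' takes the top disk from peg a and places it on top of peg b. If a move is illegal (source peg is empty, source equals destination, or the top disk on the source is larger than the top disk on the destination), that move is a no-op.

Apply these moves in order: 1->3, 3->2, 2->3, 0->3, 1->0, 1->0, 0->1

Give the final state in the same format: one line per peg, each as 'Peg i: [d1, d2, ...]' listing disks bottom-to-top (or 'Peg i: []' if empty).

After move 1 (1->3):
Peg 0: []
Peg 1: []
Peg 2: [2]
Peg 3: [3, 1]

After move 2 (3->2):
Peg 0: []
Peg 1: []
Peg 2: [2, 1]
Peg 3: [3]

After move 3 (2->3):
Peg 0: []
Peg 1: []
Peg 2: [2]
Peg 3: [3, 1]

After move 4 (0->3):
Peg 0: []
Peg 1: []
Peg 2: [2]
Peg 3: [3, 1]

After move 5 (1->0):
Peg 0: []
Peg 1: []
Peg 2: [2]
Peg 3: [3, 1]

After move 6 (1->0):
Peg 0: []
Peg 1: []
Peg 2: [2]
Peg 3: [3, 1]

After move 7 (0->1):
Peg 0: []
Peg 1: []
Peg 2: [2]
Peg 3: [3, 1]

Answer: Peg 0: []
Peg 1: []
Peg 2: [2]
Peg 3: [3, 1]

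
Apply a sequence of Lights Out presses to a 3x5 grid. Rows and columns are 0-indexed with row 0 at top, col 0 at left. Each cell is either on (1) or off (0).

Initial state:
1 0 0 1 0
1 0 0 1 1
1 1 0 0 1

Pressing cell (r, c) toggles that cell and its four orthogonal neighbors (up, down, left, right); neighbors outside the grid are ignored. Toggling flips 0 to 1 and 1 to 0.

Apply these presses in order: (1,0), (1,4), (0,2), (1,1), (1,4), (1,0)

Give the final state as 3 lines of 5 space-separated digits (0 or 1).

After press 1 at (1,0):
0 0 0 1 0
0 1 0 1 1
0 1 0 0 1

After press 2 at (1,4):
0 0 0 1 1
0 1 0 0 0
0 1 0 0 0

After press 3 at (0,2):
0 1 1 0 1
0 1 1 0 0
0 1 0 0 0

After press 4 at (1,1):
0 0 1 0 1
1 0 0 0 0
0 0 0 0 0

After press 5 at (1,4):
0 0 1 0 0
1 0 0 1 1
0 0 0 0 1

After press 6 at (1,0):
1 0 1 0 0
0 1 0 1 1
1 0 0 0 1

Answer: 1 0 1 0 0
0 1 0 1 1
1 0 0 0 1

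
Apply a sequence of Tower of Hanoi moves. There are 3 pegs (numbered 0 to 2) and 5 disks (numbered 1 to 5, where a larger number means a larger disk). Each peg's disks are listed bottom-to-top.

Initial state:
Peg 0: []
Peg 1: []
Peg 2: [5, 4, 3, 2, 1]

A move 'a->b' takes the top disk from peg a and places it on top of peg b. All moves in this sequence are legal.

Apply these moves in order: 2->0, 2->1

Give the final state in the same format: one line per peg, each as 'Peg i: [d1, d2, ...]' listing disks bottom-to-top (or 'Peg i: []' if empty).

Answer: Peg 0: [1]
Peg 1: [2]
Peg 2: [5, 4, 3]

Derivation:
After move 1 (2->0):
Peg 0: [1]
Peg 1: []
Peg 2: [5, 4, 3, 2]

After move 2 (2->1):
Peg 0: [1]
Peg 1: [2]
Peg 2: [5, 4, 3]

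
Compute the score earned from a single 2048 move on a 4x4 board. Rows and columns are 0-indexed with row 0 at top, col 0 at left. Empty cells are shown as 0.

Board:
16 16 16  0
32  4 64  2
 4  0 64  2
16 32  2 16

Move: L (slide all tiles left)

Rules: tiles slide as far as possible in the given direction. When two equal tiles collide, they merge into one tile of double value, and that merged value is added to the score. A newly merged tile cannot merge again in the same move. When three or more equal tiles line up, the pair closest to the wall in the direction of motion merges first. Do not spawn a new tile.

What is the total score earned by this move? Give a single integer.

Slide left:
row 0: [16, 16, 16, 0] -> [32, 16, 0, 0]  score +32 (running 32)
row 1: [32, 4, 64, 2] -> [32, 4, 64, 2]  score +0 (running 32)
row 2: [4, 0, 64, 2] -> [4, 64, 2, 0]  score +0 (running 32)
row 3: [16, 32, 2, 16] -> [16, 32, 2, 16]  score +0 (running 32)
Board after move:
32 16  0  0
32  4 64  2
 4 64  2  0
16 32  2 16

Answer: 32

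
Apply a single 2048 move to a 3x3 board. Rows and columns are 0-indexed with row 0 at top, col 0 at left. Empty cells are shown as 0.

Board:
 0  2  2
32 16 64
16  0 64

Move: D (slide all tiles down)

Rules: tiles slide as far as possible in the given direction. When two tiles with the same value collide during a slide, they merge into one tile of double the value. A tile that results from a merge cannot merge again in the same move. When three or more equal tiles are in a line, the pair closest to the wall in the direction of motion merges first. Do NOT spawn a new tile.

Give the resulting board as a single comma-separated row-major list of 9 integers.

Answer: 0, 0, 0, 32, 2, 2, 16, 16, 128

Derivation:
Slide down:
col 0: [0, 32, 16] -> [0, 32, 16]
col 1: [2, 16, 0] -> [0, 2, 16]
col 2: [2, 64, 64] -> [0, 2, 128]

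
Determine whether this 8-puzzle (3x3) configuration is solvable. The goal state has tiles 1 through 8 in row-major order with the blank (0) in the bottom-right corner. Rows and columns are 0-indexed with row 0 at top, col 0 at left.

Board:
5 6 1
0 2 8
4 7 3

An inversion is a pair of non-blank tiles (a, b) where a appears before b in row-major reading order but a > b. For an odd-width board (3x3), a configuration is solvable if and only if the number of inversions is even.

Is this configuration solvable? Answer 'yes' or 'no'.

Answer: no

Derivation:
Inversions (pairs i<j in row-major order where tile[i] > tile[j] > 0): 13
13 is odd, so the puzzle is not solvable.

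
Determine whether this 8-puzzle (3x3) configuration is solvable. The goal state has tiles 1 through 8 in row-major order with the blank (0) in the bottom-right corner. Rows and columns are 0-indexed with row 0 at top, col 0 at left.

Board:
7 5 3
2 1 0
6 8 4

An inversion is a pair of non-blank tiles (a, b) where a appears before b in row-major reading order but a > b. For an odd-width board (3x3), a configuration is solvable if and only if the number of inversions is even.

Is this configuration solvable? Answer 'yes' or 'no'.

Answer: no

Derivation:
Inversions (pairs i<j in row-major order where tile[i] > tile[j] > 0): 15
15 is odd, so the puzzle is not solvable.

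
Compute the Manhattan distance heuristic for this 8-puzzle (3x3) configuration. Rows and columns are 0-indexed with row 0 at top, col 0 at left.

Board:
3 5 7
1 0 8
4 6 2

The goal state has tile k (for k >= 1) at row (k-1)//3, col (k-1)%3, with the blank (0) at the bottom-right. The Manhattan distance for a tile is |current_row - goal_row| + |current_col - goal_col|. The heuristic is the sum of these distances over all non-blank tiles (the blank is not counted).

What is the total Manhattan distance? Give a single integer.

Answer: 16

Derivation:
Tile 3: at (0,0), goal (0,2), distance |0-0|+|0-2| = 2
Tile 5: at (0,1), goal (1,1), distance |0-1|+|1-1| = 1
Tile 7: at (0,2), goal (2,0), distance |0-2|+|2-0| = 4
Tile 1: at (1,0), goal (0,0), distance |1-0|+|0-0| = 1
Tile 8: at (1,2), goal (2,1), distance |1-2|+|2-1| = 2
Tile 4: at (2,0), goal (1,0), distance |2-1|+|0-0| = 1
Tile 6: at (2,1), goal (1,2), distance |2-1|+|1-2| = 2
Tile 2: at (2,2), goal (0,1), distance |2-0|+|2-1| = 3
Sum: 2 + 1 + 4 + 1 + 2 + 1 + 2 + 3 = 16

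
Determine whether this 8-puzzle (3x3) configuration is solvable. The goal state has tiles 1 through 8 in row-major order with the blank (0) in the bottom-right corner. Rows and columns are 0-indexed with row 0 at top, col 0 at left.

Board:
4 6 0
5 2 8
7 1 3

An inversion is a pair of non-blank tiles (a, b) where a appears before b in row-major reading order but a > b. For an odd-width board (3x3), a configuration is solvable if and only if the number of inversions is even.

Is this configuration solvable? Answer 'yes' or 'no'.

Answer: yes

Derivation:
Inversions (pairs i<j in row-major order where tile[i] > tile[j] > 0): 16
16 is even, so the puzzle is solvable.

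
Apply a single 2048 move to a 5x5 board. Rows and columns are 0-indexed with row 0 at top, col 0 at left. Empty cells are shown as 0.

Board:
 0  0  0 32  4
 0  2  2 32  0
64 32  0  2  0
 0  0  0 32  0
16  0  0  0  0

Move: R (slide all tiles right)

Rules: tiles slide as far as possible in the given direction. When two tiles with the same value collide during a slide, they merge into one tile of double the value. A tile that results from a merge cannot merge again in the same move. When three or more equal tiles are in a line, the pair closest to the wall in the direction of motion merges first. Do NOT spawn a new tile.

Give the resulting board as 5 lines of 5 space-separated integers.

Answer:  0  0  0 32  4
 0  0  0  4 32
 0  0 64 32  2
 0  0  0  0 32
 0  0  0  0 16

Derivation:
Slide right:
row 0: [0, 0, 0, 32, 4] -> [0, 0, 0, 32, 4]
row 1: [0, 2, 2, 32, 0] -> [0, 0, 0, 4, 32]
row 2: [64, 32, 0, 2, 0] -> [0, 0, 64, 32, 2]
row 3: [0, 0, 0, 32, 0] -> [0, 0, 0, 0, 32]
row 4: [16, 0, 0, 0, 0] -> [0, 0, 0, 0, 16]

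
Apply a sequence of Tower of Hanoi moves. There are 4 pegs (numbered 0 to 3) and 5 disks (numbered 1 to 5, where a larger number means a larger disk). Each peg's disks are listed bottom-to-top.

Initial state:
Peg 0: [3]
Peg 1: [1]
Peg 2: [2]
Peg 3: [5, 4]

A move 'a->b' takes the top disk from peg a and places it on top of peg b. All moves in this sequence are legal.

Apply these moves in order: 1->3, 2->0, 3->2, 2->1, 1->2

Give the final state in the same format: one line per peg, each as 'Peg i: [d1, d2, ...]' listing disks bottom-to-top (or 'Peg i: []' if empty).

After move 1 (1->3):
Peg 0: [3]
Peg 1: []
Peg 2: [2]
Peg 3: [5, 4, 1]

After move 2 (2->0):
Peg 0: [3, 2]
Peg 1: []
Peg 2: []
Peg 3: [5, 4, 1]

After move 3 (3->2):
Peg 0: [3, 2]
Peg 1: []
Peg 2: [1]
Peg 3: [5, 4]

After move 4 (2->1):
Peg 0: [3, 2]
Peg 1: [1]
Peg 2: []
Peg 3: [5, 4]

After move 5 (1->2):
Peg 0: [3, 2]
Peg 1: []
Peg 2: [1]
Peg 3: [5, 4]

Answer: Peg 0: [3, 2]
Peg 1: []
Peg 2: [1]
Peg 3: [5, 4]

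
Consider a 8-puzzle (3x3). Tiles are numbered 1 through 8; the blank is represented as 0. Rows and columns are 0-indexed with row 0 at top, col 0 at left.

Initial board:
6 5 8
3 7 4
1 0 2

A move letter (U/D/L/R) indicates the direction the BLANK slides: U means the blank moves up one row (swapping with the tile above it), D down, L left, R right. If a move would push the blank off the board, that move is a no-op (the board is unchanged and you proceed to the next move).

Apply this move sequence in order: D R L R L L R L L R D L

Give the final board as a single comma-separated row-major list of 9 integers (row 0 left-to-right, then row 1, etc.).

After move 1 (D):
6 5 8
3 7 4
1 0 2

After move 2 (R):
6 5 8
3 7 4
1 2 0

After move 3 (L):
6 5 8
3 7 4
1 0 2

After move 4 (R):
6 5 8
3 7 4
1 2 0

After move 5 (L):
6 5 8
3 7 4
1 0 2

After move 6 (L):
6 5 8
3 7 4
0 1 2

After move 7 (R):
6 5 8
3 7 4
1 0 2

After move 8 (L):
6 5 8
3 7 4
0 1 2

After move 9 (L):
6 5 8
3 7 4
0 1 2

After move 10 (R):
6 5 8
3 7 4
1 0 2

After move 11 (D):
6 5 8
3 7 4
1 0 2

After move 12 (L):
6 5 8
3 7 4
0 1 2

Answer: 6, 5, 8, 3, 7, 4, 0, 1, 2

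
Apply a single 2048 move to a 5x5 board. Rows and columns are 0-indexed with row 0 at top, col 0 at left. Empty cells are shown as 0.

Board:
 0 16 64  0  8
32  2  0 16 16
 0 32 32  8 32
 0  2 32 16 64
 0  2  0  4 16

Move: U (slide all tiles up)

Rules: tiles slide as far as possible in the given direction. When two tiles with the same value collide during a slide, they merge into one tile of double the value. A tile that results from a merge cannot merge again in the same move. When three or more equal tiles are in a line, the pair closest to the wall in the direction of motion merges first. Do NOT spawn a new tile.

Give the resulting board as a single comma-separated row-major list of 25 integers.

Slide up:
col 0: [0, 32, 0, 0, 0] -> [32, 0, 0, 0, 0]
col 1: [16, 2, 32, 2, 2] -> [16, 2, 32, 4, 0]
col 2: [64, 0, 32, 32, 0] -> [64, 64, 0, 0, 0]
col 3: [0, 16, 8, 16, 4] -> [16, 8, 16, 4, 0]
col 4: [8, 16, 32, 64, 16] -> [8, 16, 32, 64, 16]

Answer: 32, 16, 64, 16, 8, 0, 2, 64, 8, 16, 0, 32, 0, 16, 32, 0, 4, 0, 4, 64, 0, 0, 0, 0, 16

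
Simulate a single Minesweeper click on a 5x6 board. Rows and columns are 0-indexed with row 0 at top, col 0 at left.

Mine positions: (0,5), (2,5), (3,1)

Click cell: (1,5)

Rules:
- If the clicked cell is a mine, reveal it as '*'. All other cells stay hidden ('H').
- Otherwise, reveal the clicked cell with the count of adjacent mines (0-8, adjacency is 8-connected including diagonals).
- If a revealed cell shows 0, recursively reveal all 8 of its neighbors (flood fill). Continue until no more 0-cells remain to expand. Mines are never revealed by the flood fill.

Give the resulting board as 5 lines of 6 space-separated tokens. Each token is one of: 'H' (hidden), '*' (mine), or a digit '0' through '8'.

H H H H H H
H H H H H 2
H H H H H H
H H H H H H
H H H H H H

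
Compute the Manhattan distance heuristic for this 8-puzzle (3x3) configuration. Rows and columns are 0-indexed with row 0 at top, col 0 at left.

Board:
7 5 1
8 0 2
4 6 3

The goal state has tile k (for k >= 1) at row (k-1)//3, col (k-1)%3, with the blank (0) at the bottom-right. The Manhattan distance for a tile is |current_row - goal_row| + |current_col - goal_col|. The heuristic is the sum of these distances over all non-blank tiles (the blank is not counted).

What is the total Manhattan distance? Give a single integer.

Tile 7: (0,0)->(2,0) = 2
Tile 5: (0,1)->(1,1) = 1
Tile 1: (0,2)->(0,0) = 2
Tile 8: (1,0)->(2,1) = 2
Tile 2: (1,2)->(0,1) = 2
Tile 4: (2,0)->(1,0) = 1
Tile 6: (2,1)->(1,2) = 2
Tile 3: (2,2)->(0,2) = 2
Sum: 2 + 1 + 2 + 2 + 2 + 1 + 2 + 2 = 14

Answer: 14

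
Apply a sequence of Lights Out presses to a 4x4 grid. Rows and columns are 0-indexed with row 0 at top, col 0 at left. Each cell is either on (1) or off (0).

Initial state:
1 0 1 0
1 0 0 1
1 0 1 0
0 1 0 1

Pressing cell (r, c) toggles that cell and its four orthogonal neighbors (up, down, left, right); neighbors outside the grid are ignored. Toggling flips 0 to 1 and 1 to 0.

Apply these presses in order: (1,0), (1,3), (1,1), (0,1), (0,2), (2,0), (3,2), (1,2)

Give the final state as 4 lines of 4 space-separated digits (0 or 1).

Answer: 1 1 0 0
0 0 0 1
1 0 1 1
1 0 1 0

Derivation:
After press 1 at (1,0):
0 0 1 0
0 1 0 1
0 0 1 0
0 1 0 1

After press 2 at (1,3):
0 0 1 1
0 1 1 0
0 0 1 1
0 1 0 1

After press 3 at (1,1):
0 1 1 1
1 0 0 0
0 1 1 1
0 1 0 1

After press 4 at (0,1):
1 0 0 1
1 1 0 0
0 1 1 1
0 1 0 1

After press 5 at (0,2):
1 1 1 0
1 1 1 0
0 1 1 1
0 1 0 1

After press 6 at (2,0):
1 1 1 0
0 1 1 0
1 0 1 1
1 1 0 1

After press 7 at (3,2):
1 1 1 0
0 1 1 0
1 0 0 1
1 0 1 0

After press 8 at (1,2):
1 1 0 0
0 0 0 1
1 0 1 1
1 0 1 0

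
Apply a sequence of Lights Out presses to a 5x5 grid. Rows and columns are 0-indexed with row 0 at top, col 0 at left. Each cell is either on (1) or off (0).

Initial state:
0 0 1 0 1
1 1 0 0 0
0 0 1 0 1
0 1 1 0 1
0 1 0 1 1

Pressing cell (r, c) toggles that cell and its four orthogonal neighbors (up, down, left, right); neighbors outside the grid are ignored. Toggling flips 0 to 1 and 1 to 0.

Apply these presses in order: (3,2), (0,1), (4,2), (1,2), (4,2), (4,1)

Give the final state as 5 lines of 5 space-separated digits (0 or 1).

Answer: 1 1 1 0 1
1 1 1 1 0
0 0 1 0 1
0 1 0 1 1
1 0 0 1 1

Derivation:
After press 1 at (3,2):
0 0 1 0 1
1 1 0 0 0
0 0 0 0 1
0 0 0 1 1
0 1 1 1 1

After press 2 at (0,1):
1 1 0 0 1
1 0 0 0 0
0 0 0 0 1
0 0 0 1 1
0 1 1 1 1

After press 3 at (4,2):
1 1 0 0 1
1 0 0 0 0
0 0 0 0 1
0 0 1 1 1
0 0 0 0 1

After press 4 at (1,2):
1 1 1 0 1
1 1 1 1 0
0 0 1 0 1
0 0 1 1 1
0 0 0 0 1

After press 5 at (4,2):
1 1 1 0 1
1 1 1 1 0
0 0 1 0 1
0 0 0 1 1
0 1 1 1 1

After press 6 at (4,1):
1 1 1 0 1
1 1 1 1 0
0 0 1 0 1
0 1 0 1 1
1 0 0 1 1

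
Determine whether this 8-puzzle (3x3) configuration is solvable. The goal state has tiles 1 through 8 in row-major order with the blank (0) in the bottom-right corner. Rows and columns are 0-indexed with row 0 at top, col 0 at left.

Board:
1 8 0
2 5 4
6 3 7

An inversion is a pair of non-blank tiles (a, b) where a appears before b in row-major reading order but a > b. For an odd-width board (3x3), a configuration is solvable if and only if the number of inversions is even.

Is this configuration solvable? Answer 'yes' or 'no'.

Answer: yes

Derivation:
Inversions (pairs i<j in row-major order where tile[i] > tile[j] > 0): 10
10 is even, so the puzzle is solvable.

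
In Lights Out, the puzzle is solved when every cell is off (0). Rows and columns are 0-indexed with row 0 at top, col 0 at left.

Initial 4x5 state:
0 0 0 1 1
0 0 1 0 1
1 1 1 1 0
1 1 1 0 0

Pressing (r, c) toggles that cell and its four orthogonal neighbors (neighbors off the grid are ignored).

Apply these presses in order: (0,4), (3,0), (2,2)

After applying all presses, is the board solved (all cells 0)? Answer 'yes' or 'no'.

After press 1 at (0,4):
0 0 0 0 0
0 0 1 0 0
1 1 1 1 0
1 1 1 0 0

After press 2 at (3,0):
0 0 0 0 0
0 0 1 0 0
0 1 1 1 0
0 0 1 0 0

After press 3 at (2,2):
0 0 0 0 0
0 0 0 0 0
0 0 0 0 0
0 0 0 0 0

Lights still on: 0

Answer: yes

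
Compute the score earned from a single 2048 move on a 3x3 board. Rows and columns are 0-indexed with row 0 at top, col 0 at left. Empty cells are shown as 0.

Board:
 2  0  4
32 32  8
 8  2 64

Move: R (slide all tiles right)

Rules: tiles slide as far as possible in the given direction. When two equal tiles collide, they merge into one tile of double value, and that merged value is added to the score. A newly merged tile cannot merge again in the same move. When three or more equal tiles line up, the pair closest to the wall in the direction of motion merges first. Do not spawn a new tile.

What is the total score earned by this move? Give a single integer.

Answer: 64

Derivation:
Slide right:
row 0: [2, 0, 4] -> [0, 2, 4]  score +0 (running 0)
row 1: [32, 32, 8] -> [0, 64, 8]  score +64 (running 64)
row 2: [8, 2, 64] -> [8, 2, 64]  score +0 (running 64)
Board after move:
 0  2  4
 0 64  8
 8  2 64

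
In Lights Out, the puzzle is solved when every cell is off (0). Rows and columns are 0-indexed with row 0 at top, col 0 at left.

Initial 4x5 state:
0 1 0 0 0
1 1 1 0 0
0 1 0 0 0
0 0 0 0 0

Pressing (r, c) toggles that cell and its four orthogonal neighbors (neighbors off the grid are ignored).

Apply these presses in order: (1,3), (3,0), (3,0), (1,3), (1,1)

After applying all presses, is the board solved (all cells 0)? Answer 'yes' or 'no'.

After press 1 at (1,3):
0 1 0 1 0
1 1 0 1 1
0 1 0 1 0
0 0 0 0 0

After press 2 at (3,0):
0 1 0 1 0
1 1 0 1 1
1 1 0 1 0
1 1 0 0 0

After press 3 at (3,0):
0 1 0 1 0
1 1 0 1 1
0 1 0 1 0
0 0 0 0 0

After press 4 at (1,3):
0 1 0 0 0
1 1 1 0 0
0 1 0 0 0
0 0 0 0 0

After press 5 at (1,1):
0 0 0 0 0
0 0 0 0 0
0 0 0 0 0
0 0 0 0 0

Lights still on: 0

Answer: yes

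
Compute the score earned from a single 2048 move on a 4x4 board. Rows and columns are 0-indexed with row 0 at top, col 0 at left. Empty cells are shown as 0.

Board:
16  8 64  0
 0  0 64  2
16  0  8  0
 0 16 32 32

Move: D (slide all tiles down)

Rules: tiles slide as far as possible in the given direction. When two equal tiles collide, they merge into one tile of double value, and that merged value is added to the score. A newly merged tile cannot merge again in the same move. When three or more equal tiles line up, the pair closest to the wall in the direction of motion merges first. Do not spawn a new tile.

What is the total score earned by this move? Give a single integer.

Answer: 160

Derivation:
Slide down:
col 0: [16, 0, 16, 0] -> [0, 0, 0, 32]  score +32 (running 32)
col 1: [8, 0, 0, 16] -> [0, 0, 8, 16]  score +0 (running 32)
col 2: [64, 64, 8, 32] -> [0, 128, 8, 32]  score +128 (running 160)
col 3: [0, 2, 0, 32] -> [0, 0, 2, 32]  score +0 (running 160)
Board after move:
  0   0   0   0
  0   0 128   0
  0   8   8   2
 32  16  32  32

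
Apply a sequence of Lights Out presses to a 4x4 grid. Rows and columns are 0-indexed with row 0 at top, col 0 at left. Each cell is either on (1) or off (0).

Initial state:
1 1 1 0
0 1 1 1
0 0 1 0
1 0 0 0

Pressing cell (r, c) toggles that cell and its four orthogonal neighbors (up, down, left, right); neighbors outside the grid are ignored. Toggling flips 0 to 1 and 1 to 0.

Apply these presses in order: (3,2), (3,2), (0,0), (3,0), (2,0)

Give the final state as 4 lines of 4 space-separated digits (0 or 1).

Answer: 0 0 1 0
0 1 1 1
0 1 1 0
1 1 0 0

Derivation:
After press 1 at (3,2):
1 1 1 0
0 1 1 1
0 0 0 0
1 1 1 1

After press 2 at (3,2):
1 1 1 0
0 1 1 1
0 0 1 0
1 0 0 0

After press 3 at (0,0):
0 0 1 0
1 1 1 1
0 0 1 0
1 0 0 0

After press 4 at (3,0):
0 0 1 0
1 1 1 1
1 0 1 0
0 1 0 0

After press 5 at (2,0):
0 0 1 0
0 1 1 1
0 1 1 0
1 1 0 0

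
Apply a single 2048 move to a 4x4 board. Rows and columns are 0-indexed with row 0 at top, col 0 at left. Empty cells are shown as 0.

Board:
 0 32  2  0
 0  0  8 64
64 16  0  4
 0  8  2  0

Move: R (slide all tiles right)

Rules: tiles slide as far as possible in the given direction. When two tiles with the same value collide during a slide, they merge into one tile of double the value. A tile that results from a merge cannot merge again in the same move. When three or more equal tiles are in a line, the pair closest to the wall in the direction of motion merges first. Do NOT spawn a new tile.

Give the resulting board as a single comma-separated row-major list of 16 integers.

Slide right:
row 0: [0, 32, 2, 0] -> [0, 0, 32, 2]
row 1: [0, 0, 8, 64] -> [0, 0, 8, 64]
row 2: [64, 16, 0, 4] -> [0, 64, 16, 4]
row 3: [0, 8, 2, 0] -> [0, 0, 8, 2]

Answer: 0, 0, 32, 2, 0, 0, 8, 64, 0, 64, 16, 4, 0, 0, 8, 2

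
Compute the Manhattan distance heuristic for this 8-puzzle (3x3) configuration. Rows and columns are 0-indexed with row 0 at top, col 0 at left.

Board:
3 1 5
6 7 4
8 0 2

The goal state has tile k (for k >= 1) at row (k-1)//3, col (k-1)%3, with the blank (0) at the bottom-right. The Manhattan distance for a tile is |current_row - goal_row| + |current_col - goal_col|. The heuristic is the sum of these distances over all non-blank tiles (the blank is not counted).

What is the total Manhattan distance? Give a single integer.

Answer: 15

Derivation:
Tile 3: (0,0)->(0,2) = 2
Tile 1: (0,1)->(0,0) = 1
Tile 5: (0,2)->(1,1) = 2
Tile 6: (1,0)->(1,2) = 2
Tile 7: (1,1)->(2,0) = 2
Tile 4: (1,2)->(1,0) = 2
Tile 8: (2,0)->(2,1) = 1
Tile 2: (2,2)->(0,1) = 3
Sum: 2 + 1 + 2 + 2 + 2 + 2 + 1 + 3 = 15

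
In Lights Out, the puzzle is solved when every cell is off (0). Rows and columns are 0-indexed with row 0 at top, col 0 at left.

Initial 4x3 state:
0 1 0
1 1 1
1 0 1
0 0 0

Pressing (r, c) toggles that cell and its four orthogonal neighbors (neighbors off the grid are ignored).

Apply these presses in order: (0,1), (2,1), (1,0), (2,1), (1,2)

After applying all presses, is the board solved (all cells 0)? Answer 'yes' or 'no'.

After press 1 at (0,1):
1 0 1
1 0 1
1 0 1
0 0 0

After press 2 at (2,1):
1 0 1
1 1 1
0 1 0
0 1 0

After press 3 at (1,0):
0 0 1
0 0 1
1 1 0
0 1 0

After press 4 at (2,1):
0 0 1
0 1 1
0 0 1
0 0 0

After press 5 at (1,2):
0 0 0
0 0 0
0 0 0
0 0 0

Lights still on: 0

Answer: yes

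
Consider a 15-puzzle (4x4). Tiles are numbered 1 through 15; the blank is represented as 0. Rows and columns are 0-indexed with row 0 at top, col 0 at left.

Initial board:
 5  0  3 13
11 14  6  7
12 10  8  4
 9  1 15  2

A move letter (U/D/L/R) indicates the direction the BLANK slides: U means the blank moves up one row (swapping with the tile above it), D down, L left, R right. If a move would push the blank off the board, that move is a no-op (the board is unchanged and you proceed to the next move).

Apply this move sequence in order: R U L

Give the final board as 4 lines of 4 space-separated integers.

Answer:  5  0  3 13
11 14  6  7
12 10  8  4
 9  1 15  2

Derivation:
After move 1 (R):
 5  3  0 13
11 14  6  7
12 10  8  4
 9  1 15  2

After move 2 (U):
 5  3  0 13
11 14  6  7
12 10  8  4
 9  1 15  2

After move 3 (L):
 5  0  3 13
11 14  6  7
12 10  8  4
 9  1 15  2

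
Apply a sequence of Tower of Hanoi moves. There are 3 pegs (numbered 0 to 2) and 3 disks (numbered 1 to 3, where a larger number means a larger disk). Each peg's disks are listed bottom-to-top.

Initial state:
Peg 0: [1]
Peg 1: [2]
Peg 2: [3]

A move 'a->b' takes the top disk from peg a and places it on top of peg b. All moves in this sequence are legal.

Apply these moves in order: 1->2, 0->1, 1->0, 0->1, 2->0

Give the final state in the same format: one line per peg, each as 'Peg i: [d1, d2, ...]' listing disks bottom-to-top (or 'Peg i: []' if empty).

Answer: Peg 0: [2]
Peg 1: [1]
Peg 2: [3]

Derivation:
After move 1 (1->2):
Peg 0: [1]
Peg 1: []
Peg 2: [3, 2]

After move 2 (0->1):
Peg 0: []
Peg 1: [1]
Peg 2: [3, 2]

After move 3 (1->0):
Peg 0: [1]
Peg 1: []
Peg 2: [3, 2]

After move 4 (0->1):
Peg 0: []
Peg 1: [1]
Peg 2: [3, 2]

After move 5 (2->0):
Peg 0: [2]
Peg 1: [1]
Peg 2: [3]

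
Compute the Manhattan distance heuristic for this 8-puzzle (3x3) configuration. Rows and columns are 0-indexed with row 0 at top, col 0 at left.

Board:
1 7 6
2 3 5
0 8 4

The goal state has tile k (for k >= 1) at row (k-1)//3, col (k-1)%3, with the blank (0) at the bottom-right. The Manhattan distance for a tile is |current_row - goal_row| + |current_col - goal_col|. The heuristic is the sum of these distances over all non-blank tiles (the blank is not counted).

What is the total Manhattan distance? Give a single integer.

Tile 1: at (0,0), goal (0,0), distance |0-0|+|0-0| = 0
Tile 7: at (0,1), goal (2,0), distance |0-2|+|1-0| = 3
Tile 6: at (0,2), goal (1,2), distance |0-1|+|2-2| = 1
Tile 2: at (1,0), goal (0,1), distance |1-0|+|0-1| = 2
Tile 3: at (1,1), goal (0,2), distance |1-0|+|1-2| = 2
Tile 5: at (1,2), goal (1,1), distance |1-1|+|2-1| = 1
Tile 8: at (2,1), goal (2,1), distance |2-2|+|1-1| = 0
Tile 4: at (2,2), goal (1,0), distance |2-1|+|2-0| = 3
Sum: 0 + 3 + 1 + 2 + 2 + 1 + 0 + 3 = 12

Answer: 12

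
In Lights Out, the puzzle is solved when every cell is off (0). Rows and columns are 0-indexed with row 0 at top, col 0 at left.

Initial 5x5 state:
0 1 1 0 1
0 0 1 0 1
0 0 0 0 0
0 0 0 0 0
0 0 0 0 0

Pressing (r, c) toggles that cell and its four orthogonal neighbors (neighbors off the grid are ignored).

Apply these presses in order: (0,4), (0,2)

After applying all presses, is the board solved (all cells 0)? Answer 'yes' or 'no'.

After press 1 at (0,4):
0 1 1 1 0
0 0 1 0 0
0 0 0 0 0
0 0 0 0 0
0 0 0 0 0

After press 2 at (0,2):
0 0 0 0 0
0 0 0 0 0
0 0 0 0 0
0 0 0 0 0
0 0 0 0 0

Lights still on: 0

Answer: yes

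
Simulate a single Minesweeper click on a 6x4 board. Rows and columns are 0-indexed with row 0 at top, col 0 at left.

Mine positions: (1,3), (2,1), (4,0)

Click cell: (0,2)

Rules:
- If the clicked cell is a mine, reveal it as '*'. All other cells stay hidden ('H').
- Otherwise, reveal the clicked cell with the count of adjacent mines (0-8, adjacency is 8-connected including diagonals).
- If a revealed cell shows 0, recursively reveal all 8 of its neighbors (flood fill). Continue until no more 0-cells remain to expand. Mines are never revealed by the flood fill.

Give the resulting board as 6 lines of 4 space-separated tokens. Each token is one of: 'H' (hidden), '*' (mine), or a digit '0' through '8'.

H H 1 H
H H H H
H H H H
H H H H
H H H H
H H H H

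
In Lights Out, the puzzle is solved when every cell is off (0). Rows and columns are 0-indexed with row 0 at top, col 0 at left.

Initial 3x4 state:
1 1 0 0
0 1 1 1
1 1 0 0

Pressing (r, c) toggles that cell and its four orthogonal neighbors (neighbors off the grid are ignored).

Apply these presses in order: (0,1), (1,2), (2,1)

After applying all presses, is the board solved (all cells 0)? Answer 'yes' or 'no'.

Answer: yes

Derivation:
After press 1 at (0,1):
0 0 1 0
0 0 1 1
1 1 0 0

After press 2 at (1,2):
0 0 0 0
0 1 0 0
1 1 1 0

After press 3 at (2,1):
0 0 0 0
0 0 0 0
0 0 0 0

Lights still on: 0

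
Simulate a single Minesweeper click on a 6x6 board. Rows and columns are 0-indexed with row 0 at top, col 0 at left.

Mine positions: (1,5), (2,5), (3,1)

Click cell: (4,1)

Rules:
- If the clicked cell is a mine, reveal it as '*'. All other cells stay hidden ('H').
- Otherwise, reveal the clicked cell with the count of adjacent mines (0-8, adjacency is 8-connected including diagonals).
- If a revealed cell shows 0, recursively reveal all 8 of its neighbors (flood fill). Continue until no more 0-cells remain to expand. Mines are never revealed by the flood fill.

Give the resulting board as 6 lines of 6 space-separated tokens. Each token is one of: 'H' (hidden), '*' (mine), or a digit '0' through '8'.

H H H H H H
H H H H H H
H H H H H H
H H H H H H
H 1 H H H H
H H H H H H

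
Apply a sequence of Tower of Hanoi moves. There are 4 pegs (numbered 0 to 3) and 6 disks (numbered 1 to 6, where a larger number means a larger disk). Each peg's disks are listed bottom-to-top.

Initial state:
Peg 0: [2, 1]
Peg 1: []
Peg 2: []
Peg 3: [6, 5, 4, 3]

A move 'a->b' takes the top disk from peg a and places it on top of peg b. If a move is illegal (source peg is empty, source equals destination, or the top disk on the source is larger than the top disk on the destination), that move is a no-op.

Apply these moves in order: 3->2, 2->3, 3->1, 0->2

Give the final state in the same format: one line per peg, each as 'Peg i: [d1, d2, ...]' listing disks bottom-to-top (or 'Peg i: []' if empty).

Answer: Peg 0: [2]
Peg 1: [3]
Peg 2: [1]
Peg 3: [6, 5, 4]

Derivation:
After move 1 (3->2):
Peg 0: [2, 1]
Peg 1: []
Peg 2: [3]
Peg 3: [6, 5, 4]

After move 2 (2->3):
Peg 0: [2, 1]
Peg 1: []
Peg 2: []
Peg 3: [6, 5, 4, 3]

After move 3 (3->1):
Peg 0: [2, 1]
Peg 1: [3]
Peg 2: []
Peg 3: [6, 5, 4]

After move 4 (0->2):
Peg 0: [2]
Peg 1: [3]
Peg 2: [1]
Peg 3: [6, 5, 4]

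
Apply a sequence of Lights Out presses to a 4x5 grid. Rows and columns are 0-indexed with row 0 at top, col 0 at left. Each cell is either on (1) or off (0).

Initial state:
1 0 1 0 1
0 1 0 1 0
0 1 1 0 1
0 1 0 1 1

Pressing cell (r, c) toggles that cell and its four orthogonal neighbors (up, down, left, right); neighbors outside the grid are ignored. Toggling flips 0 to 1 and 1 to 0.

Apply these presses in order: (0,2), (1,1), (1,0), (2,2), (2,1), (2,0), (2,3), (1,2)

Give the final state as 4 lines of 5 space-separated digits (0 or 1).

After press 1 at (0,2):
1 1 0 1 1
0 1 1 1 0
0 1 1 0 1
0 1 0 1 1

After press 2 at (1,1):
1 0 0 1 1
1 0 0 1 0
0 0 1 0 1
0 1 0 1 1

After press 3 at (1,0):
0 0 0 1 1
0 1 0 1 0
1 0 1 0 1
0 1 0 1 1

After press 4 at (2,2):
0 0 0 1 1
0 1 1 1 0
1 1 0 1 1
0 1 1 1 1

After press 5 at (2,1):
0 0 0 1 1
0 0 1 1 0
0 0 1 1 1
0 0 1 1 1

After press 6 at (2,0):
0 0 0 1 1
1 0 1 1 0
1 1 1 1 1
1 0 1 1 1

After press 7 at (2,3):
0 0 0 1 1
1 0 1 0 0
1 1 0 0 0
1 0 1 0 1

After press 8 at (1,2):
0 0 1 1 1
1 1 0 1 0
1 1 1 0 0
1 0 1 0 1

Answer: 0 0 1 1 1
1 1 0 1 0
1 1 1 0 0
1 0 1 0 1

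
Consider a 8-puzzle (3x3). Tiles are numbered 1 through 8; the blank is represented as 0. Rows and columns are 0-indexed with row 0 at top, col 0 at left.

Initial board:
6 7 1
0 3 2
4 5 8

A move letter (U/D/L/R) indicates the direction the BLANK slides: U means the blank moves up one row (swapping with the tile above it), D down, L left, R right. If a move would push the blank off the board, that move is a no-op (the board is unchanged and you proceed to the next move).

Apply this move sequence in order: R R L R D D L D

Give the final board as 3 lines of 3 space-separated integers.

After move 1 (R):
6 7 1
3 0 2
4 5 8

After move 2 (R):
6 7 1
3 2 0
4 5 8

After move 3 (L):
6 7 1
3 0 2
4 5 8

After move 4 (R):
6 7 1
3 2 0
4 5 8

After move 5 (D):
6 7 1
3 2 8
4 5 0

After move 6 (D):
6 7 1
3 2 8
4 5 0

After move 7 (L):
6 7 1
3 2 8
4 0 5

After move 8 (D):
6 7 1
3 2 8
4 0 5

Answer: 6 7 1
3 2 8
4 0 5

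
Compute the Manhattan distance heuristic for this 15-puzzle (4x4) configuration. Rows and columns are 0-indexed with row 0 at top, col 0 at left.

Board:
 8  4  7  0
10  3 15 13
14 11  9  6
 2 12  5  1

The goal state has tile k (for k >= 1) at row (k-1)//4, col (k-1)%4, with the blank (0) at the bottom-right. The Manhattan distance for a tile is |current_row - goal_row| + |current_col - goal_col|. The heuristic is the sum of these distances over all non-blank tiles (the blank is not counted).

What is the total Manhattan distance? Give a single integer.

Answer: 43

Derivation:
Tile 8: (0,0)->(1,3) = 4
Tile 4: (0,1)->(0,3) = 2
Tile 7: (0,2)->(1,2) = 1
Tile 10: (1,0)->(2,1) = 2
Tile 3: (1,1)->(0,2) = 2
Tile 15: (1,2)->(3,2) = 2
Tile 13: (1,3)->(3,0) = 5
Tile 14: (2,0)->(3,1) = 2
Tile 11: (2,1)->(2,2) = 1
Tile 9: (2,2)->(2,0) = 2
Tile 6: (2,3)->(1,1) = 3
Tile 2: (3,0)->(0,1) = 4
Tile 12: (3,1)->(2,3) = 3
Tile 5: (3,2)->(1,0) = 4
Tile 1: (3,3)->(0,0) = 6
Sum: 4 + 2 + 1 + 2 + 2 + 2 + 5 + 2 + 1 + 2 + 3 + 4 + 3 + 4 + 6 = 43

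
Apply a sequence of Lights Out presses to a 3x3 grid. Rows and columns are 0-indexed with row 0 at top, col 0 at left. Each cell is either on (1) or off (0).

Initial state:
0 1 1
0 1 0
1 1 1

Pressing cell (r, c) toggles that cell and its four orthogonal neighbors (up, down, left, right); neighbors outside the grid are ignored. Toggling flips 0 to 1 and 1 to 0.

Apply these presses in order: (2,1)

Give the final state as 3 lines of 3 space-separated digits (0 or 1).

Answer: 0 1 1
0 0 0
0 0 0

Derivation:
After press 1 at (2,1):
0 1 1
0 0 0
0 0 0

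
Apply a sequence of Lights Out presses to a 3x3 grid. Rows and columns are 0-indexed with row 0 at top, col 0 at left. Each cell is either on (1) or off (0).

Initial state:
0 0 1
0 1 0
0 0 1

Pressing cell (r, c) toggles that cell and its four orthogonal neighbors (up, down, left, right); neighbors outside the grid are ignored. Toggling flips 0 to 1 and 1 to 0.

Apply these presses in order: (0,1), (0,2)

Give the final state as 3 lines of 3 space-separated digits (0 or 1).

Answer: 1 0 1
0 0 1
0 0 1

Derivation:
After press 1 at (0,1):
1 1 0
0 0 0
0 0 1

After press 2 at (0,2):
1 0 1
0 0 1
0 0 1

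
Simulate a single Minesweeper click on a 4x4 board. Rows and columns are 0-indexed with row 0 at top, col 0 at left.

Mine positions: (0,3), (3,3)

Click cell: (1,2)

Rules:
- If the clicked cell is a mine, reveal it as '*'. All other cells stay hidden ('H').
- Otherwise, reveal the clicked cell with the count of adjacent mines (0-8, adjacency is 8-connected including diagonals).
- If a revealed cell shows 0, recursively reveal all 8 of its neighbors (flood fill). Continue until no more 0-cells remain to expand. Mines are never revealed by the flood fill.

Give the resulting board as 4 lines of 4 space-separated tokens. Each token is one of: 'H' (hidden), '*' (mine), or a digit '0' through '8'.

H H H H
H H 1 H
H H H H
H H H H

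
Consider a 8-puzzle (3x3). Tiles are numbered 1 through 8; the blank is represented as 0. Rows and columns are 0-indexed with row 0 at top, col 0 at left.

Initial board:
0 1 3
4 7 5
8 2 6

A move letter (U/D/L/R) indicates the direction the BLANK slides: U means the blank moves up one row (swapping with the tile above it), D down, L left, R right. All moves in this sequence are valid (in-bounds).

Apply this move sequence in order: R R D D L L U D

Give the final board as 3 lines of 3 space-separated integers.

Answer: 1 3 5
4 7 6
0 8 2

Derivation:
After move 1 (R):
1 0 3
4 7 5
8 2 6

After move 2 (R):
1 3 0
4 7 5
8 2 6

After move 3 (D):
1 3 5
4 7 0
8 2 6

After move 4 (D):
1 3 5
4 7 6
8 2 0

After move 5 (L):
1 3 5
4 7 6
8 0 2

After move 6 (L):
1 3 5
4 7 6
0 8 2

After move 7 (U):
1 3 5
0 7 6
4 8 2

After move 8 (D):
1 3 5
4 7 6
0 8 2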